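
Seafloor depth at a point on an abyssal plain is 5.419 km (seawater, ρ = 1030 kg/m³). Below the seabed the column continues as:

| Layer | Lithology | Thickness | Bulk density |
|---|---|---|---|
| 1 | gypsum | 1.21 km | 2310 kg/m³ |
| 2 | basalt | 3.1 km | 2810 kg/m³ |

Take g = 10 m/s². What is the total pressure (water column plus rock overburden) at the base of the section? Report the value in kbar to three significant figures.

seawater: 1030 kg/m³ × 10 m/s² × 5419 m = 5.582×10^7 Pa = 0.5582 kbar
gypsum: 2310 kg/m³ × 10 m/s² × 1210 m = 2.795×10^7 Pa = 0.2795 kbar
basalt: 2810 kg/m³ × 10 m/s² × 3100 m = 8.711×10^7 Pa = 0.8711 kbar
Total = 0.5582 + 0.2795 + 0.8711 = 1.7088 kbar

1.71 kbar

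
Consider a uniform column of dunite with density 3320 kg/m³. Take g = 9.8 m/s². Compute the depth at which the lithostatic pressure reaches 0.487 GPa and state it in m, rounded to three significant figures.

15000 m

h = P/(ρg) = 0.487 GPa / (3320 kg/m³ × 9.8 m/s²) = 4.870×10^8 Pa / 32536 Pa/m = 14968 m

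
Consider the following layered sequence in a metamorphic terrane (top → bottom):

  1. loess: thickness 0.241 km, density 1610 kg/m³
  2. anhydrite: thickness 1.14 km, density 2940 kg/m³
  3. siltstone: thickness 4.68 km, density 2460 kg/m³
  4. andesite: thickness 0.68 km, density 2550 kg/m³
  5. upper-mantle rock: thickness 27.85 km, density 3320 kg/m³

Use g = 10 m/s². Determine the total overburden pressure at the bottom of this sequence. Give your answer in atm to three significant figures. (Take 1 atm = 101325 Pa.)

10800 atm

loess: 1610 kg/m³ × 10 m/s² × 241 m = 3.880×10^6 Pa = 38.29 atm
anhydrite: 2940 kg/m³ × 10 m/s² × 1140 m = 3.352×10^7 Pa = 330.8 atm
siltstone: 2460 kg/m³ × 10 m/s² × 4680 m = 1.151×10^8 Pa = 1136 atm
andesite: 2550 kg/m³ × 10 m/s² × 680 m = 1.734×10^7 Pa = 171.1 atm
upper-mantle rock: 3320 kg/m³ × 10 m/s² × 27850 m = 9.246×10^8 Pa = 9125 atm
Total = 38.29 + 330.8 + 1136 + 171.1 + 9125 = 10802 atm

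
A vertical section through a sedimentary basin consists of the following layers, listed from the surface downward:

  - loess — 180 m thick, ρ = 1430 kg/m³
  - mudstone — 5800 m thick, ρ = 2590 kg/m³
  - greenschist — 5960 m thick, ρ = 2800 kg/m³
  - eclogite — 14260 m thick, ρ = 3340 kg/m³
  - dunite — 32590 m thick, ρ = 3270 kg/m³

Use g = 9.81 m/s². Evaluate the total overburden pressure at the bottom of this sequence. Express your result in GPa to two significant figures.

1.8 GPa

loess: 1430 kg/m³ × 9.81 m/s² × 180 m = 2.525×10^6 Pa = 2.525×10^-3 GPa
mudstone: 2590 kg/m³ × 9.81 m/s² × 5800 m = 1.474×10^8 Pa = 0.1474 GPa
greenschist: 2800 kg/m³ × 9.81 m/s² × 5960 m = 1.637×10^8 Pa = 0.1637 GPa
eclogite: 3340 kg/m³ × 9.81 m/s² × 14260 m = 4.672×10^8 Pa = 0.4672 GPa
dunite: 3270 kg/m³ × 9.81 m/s² × 32590 m = 1.045×10^9 Pa = 1.045 GPa
Total = 2.525×10^-3 + 0.1474 + 0.1637 + 0.4672 + 1.045 = 1.8263 GPa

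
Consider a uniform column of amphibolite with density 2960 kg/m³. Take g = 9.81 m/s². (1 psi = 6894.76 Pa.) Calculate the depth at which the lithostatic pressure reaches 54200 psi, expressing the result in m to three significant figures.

h = P/(ρg) = 54200 psi / (2960 kg/m³ × 9.81 m/s²) = 3.737×10^8 Pa / 29038 Pa/m = 12869 m

12900 m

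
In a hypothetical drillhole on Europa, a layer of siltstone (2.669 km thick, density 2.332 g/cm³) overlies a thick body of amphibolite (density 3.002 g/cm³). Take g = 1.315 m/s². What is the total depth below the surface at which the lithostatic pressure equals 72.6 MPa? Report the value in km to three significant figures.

Pressure at base of upper layers: 2332×1.315×2669 = 8.185×10^6 Pa = 8.185 MPa
Remaining pressure to be supplied by amphibolite: 7.260×10^7 − 8.185×10^6 = 6.442×10^7 Pa
Additional depth in amphibolite = 6.442×10^7 Pa / (3002 kg/m³ × 1.315 m/s²) = 16317 m
Total depth = 2669 m + 16317 m = 18986 m
= 18.986 km

19.0 km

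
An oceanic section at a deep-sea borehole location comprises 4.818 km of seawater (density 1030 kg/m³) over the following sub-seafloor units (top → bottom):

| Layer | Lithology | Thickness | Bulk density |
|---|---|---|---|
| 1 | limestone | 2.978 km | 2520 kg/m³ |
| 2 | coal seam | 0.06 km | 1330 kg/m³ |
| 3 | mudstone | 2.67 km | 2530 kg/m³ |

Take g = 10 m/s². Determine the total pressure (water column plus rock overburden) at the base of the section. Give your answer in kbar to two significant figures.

seawater: 1030 kg/m³ × 10 m/s² × 4818 m = 4.963×10^7 Pa = 0.4963 kbar
limestone: 2520 kg/m³ × 10 m/s² × 2978 m = 7.505×10^7 Pa = 0.7505 kbar
coal seam: 1330 kg/m³ × 10 m/s² × 60 m = 7.980×10^5 Pa = 7.980×10^-3 kbar
mudstone: 2530 kg/m³ × 10 m/s² × 2670 m = 6.755×10^7 Pa = 0.6755 kbar
Total = 0.4963 + 0.7505 + 7.980×10^-3 + 0.6755 = 1.9302 kbar

1.9 kbar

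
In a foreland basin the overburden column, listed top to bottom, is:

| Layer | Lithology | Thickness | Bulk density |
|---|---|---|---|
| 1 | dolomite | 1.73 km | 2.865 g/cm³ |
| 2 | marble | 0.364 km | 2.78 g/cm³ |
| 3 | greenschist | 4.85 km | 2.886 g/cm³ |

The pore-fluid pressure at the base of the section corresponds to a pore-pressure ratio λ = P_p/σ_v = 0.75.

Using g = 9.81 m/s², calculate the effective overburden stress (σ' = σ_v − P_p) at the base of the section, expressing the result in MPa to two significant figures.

49 MPa

Overburden (lithostatic) stress σ_v:
dolomite: 2865 kg/m³ × 9.81 m/s² × 1730 m = 4.862×10^7 Pa = 48.62 MPa
marble: 2780 kg/m³ × 9.81 m/s² × 364 m = 9.927×10^6 Pa = 9.927 MPa
greenschist: 2886 kg/m³ × 9.81 m/s² × 4850 m = 1.373×10^8 Pa = 137.3 MPa
Total = 48.62 + 9.927 + 137.3 = 195.86 MPa
Pore pressure P_p = λ·σ_v = 0.75 × 195.9 MPa = 146.9 MPa
Effective stress σ' = σ_v − P_p = 195.9 − 146.9 = 48.965 MPa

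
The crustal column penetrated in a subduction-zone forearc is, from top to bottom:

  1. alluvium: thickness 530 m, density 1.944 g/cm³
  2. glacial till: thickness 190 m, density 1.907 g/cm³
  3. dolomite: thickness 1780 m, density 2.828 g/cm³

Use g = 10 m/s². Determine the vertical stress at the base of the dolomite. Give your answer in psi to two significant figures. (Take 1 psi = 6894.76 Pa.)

9300 psi

alluvium: 1944 kg/m³ × 10 m/s² × 530 m = 1.030×10^7 Pa = 1494 psi
glacial till: 1907 kg/m³ × 10 m/s² × 190 m = 3.623×10^6 Pa = 525.5 psi
dolomite: 2828 kg/m³ × 10 m/s² × 1780 m = 5.034×10^7 Pa = 7301 psi
Total = 1494 + 525.5 + 7301 = 9320.8 psi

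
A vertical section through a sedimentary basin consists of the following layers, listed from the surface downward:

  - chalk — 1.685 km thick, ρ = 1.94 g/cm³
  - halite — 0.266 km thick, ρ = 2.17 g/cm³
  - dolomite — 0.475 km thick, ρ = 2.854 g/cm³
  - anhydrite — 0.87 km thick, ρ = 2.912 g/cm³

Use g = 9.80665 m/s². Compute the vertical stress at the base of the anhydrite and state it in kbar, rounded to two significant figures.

chalk: 1940 kg/m³ × 9.80665 m/s² × 1685 m = 3.206×10^7 Pa = 0.3206 kbar
halite: 2170 kg/m³ × 9.80665 m/s² × 266 m = 5.661×10^6 Pa = 0.05661 kbar
dolomite: 2854 kg/m³ × 9.80665 m/s² × 475 m = 1.329×10^7 Pa = 0.1329 kbar
anhydrite: 2912 kg/m³ × 9.80665 m/s² × 870 m = 2.484×10^7 Pa = 0.2484 kbar
Total = 0.3206 + 0.05661 + 0.1329 + 0.2484 = 0.75856 kbar

0.76 kbar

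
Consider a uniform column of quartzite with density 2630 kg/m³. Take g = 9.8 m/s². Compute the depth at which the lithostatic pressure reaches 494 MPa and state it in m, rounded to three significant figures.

h = P/(ρg) = 494 MPa / (2630 kg/m³ × 9.8 m/s²) = 4.940×10^8 Pa / 25774 Pa/m = 19167 m

19200 m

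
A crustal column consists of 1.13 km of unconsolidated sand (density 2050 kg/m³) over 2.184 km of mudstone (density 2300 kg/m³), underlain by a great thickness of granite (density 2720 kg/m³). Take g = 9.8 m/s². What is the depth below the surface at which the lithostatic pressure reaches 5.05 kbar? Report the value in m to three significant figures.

19600 m

Pressure at base of upper layers: 2050×9.8×1130 + 2300×9.8×2184 = 7.193×10^7 Pa = 0.7193 kbar
Remaining pressure to be supplied by granite: 5.050×10^8 − 7.193×10^7 = 4.331×10^8 Pa
Additional depth in granite = 4.331×10^8 Pa / (2720 kg/m³ × 9.8 m/s²) = 16247 m
Total depth = 3314 m + 16247 m = 19561 m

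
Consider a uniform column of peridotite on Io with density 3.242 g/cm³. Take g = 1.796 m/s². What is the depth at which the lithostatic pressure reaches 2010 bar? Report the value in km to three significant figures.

34.5 km

h = P/(ρg) = 2010 bar / (3242 kg/m³ × 1.796 m/s²) = 2.010×10^8 Pa / 5822.6 Pa/m = 34520 m
= 34.520 km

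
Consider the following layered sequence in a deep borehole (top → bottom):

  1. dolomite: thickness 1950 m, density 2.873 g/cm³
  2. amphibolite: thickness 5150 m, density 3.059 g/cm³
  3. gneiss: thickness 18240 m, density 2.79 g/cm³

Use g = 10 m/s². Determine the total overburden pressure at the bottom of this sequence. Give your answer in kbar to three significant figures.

dolomite: 2873 kg/m³ × 10 m/s² × 1950 m = 5.602×10^7 Pa = 0.5602 kbar
amphibolite: 3059 kg/m³ × 10 m/s² × 5150 m = 1.575×10^8 Pa = 1.575 kbar
gneiss: 2790 kg/m³ × 10 m/s² × 18240 m = 5.089×10^8 Pa = 5.089 kbar
Total = 0.5602 + 1.575 + 5.089 = 7.2246 kbar

7.22 kbar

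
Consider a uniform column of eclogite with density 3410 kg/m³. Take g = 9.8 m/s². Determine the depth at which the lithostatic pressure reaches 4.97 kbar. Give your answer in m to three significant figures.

14900 m

h = P/(ρg) = 4.97 kbar / (3410 kg/m³ × 9.8 m/s²) = 4.970×10^8 Pa / 33418 Pa/m = 14872 m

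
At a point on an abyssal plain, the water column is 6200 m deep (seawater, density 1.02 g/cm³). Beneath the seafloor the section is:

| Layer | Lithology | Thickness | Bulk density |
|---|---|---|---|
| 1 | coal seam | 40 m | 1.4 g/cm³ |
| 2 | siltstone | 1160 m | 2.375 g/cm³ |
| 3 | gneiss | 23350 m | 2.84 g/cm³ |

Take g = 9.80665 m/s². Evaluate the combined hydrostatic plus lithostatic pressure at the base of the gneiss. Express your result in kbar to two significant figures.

7.4 kbar

seawater: 1020 kg/m³ × 9.80665 m/s² × 6200 m = 6.202×10^7 Pa = 0.6202 kbar
coal seam: 1400 kg/m³ × 9.80665 m/s² × 40 m = 5.492×10^5 Pa = 5.492×10^-3 kbar
siltstone: 2375 kg/m³ × 9.80665 m/s² × 1160 m = 2.702×10^7 Pa = 0.2702 kbar
gneiss: 2840 kg/m³ × 9.80665 m/s² × 23350 m = 6.503×10^8 Pa = 6.503 kbar
Total = 0.6202 + 5.492×10^-3 + 0.2702 + 6.503 = 7.3990 kbar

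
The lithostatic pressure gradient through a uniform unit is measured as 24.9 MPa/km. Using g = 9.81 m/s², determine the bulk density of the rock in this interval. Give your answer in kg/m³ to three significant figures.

ρ = (dP/dz)/g = 24.9 MPa/km / 9.81 m/s² = 24900 Pa/m / 9.81 m/s² = 2538.2 kg/m³

2540 kg/m³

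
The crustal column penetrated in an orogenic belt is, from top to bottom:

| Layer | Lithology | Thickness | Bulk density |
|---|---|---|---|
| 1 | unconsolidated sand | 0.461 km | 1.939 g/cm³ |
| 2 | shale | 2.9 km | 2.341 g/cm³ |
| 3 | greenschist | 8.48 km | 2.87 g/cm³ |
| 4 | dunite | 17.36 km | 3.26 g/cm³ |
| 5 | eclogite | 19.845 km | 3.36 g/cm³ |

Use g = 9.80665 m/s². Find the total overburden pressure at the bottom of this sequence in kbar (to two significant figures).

unconsolidated sand: 1939 kg/m³ × 9.80665 m/s² × 461 m = 8.766×10^6 Pa = 0.08766 kbar
shale: 2341 kg/m³ × 9.80665 m/s² × 2900 m = 6.658×10^7 Pa = 0.6658 kbar
greenschist: 2870 kg/m³ × 9.80665 m/s² × 8480 m = 2.387×10^8 Pa = 2.387 kbar
dunite: 3260 kg/m³ × 9.80665 m/s² × 17360 m = 5.550×10^8 Pa = 5.550 kbar
eclogite: 3360 kg/m³ × 9.80665 m/s² × 19845 m = 6.539×10^8 Pa = 6.539 kbar
Total = 0.08766 + 0.6658 + 2.387 + 5.550 + 6.539 = 15.229 kbar

15 kbar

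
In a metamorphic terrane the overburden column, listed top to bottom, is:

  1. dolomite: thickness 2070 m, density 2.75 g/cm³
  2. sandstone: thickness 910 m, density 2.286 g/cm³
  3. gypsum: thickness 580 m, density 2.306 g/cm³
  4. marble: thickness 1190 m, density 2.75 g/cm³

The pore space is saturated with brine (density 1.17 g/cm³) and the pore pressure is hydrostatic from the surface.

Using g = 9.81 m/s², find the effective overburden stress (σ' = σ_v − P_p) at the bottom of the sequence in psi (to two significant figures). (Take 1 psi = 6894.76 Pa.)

9700 psi

Overburden (lithostatic) stress σ_v:
dolomite: 2750 kg/m³ × 9.81 m/s² × 2070 m = 5.584×10^7 Pa = 55.84 MPa
sandstone: 2286 kg/m³ × 9.81 m/s² × 910 m = 2.041×10^7 Pa = 20.41 MPa
gypsum: 2306 kg/m³ × 9.81 m/s² × 580 m = 1.312×10^7 Pa = 13.12 MPa
marble: 2750 kg/m³ × 9.81 m/s² × 1190 m = 3.210×10^7 Pa = 32.10 MPa
Total = 55.84 + 20.41 + 13.12 + 32.10 = 121.47 MPa
Pore pressure P_p = 1170 kg/m³ × 9.81 m/s² × 4750 m = 5.452×10^7 Pa = 54.52 MPa
Effective stress σ' = σ_v − P_p = 121.5 − 54.52 = 66.956 MPa = 9711.1 psi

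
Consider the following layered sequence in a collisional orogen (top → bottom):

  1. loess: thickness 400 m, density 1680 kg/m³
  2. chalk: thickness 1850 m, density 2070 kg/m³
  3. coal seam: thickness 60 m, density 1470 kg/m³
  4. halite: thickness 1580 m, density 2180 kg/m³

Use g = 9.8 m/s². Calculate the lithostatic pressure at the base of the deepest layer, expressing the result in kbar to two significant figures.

loess: 1680 kg/m³ × 9.8 m/s² × 400 m = 6.586×10^6 Pa = 0.06586 kbar
chalk: 2070 kg/m³ × 9.8 m/s² × 1850 m = 3.753×10^7 Pa = 0.3753 kbar
coal seam: 1470 kg/m³ × 9.8 m/s² × 60 m = 8.644×10^5 Pa = 8.644×10^-3 kbar
halite: 2180 kg/m³ × 9.8 m/s² × 1580 m = 3.376×10^7 Pa = 0.3376 kbar
Total = 0.06586 + 0.3753 + 8.644×10^-3 + 0.3376 = 0.78734 kbar

0.79 kbar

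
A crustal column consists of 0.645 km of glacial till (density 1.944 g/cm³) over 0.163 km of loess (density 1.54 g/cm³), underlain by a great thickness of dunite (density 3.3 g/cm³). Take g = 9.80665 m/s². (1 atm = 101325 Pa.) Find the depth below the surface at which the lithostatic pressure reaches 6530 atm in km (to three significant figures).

Pressure at base of upper layers: 1944×9.80665×645 + 1540×9.80665×163 = 1.476×10^7 Pa = 145.7 atm
Remaining pressure to be supplied by dunite: 6.617×10^8 − 1.476×10^7 = 6.469×10^8 Pa
Additional depth in dunite = 6.469×10^8 Pa / (3300 kg/m³ × 9.80665 m/s²) = 19989 m
Total depth = 808 m + 19989 m = 20797 m
= 20.797 km

20.8 km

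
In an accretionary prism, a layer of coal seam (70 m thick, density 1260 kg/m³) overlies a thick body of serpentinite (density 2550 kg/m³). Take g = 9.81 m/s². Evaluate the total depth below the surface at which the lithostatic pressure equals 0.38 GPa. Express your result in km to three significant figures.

Pressure at base of upper layers: 1260×9.81×70 = 8.652×10^5 Pa = 8.652×10^-4 GPa
Remaining pressure to be supplied by serpentinite: 3.800×10^8 − 8.652×10^5 = 3.791×10^8 Pa
Additional depth in serpentinite = 3.791×10^8 Pa / (2550 kg/m³ × 9.81 m/s²) = 15156 m
Total depth = 70 m + 15156 m = 15226 m
= 15.226 km

15.2 km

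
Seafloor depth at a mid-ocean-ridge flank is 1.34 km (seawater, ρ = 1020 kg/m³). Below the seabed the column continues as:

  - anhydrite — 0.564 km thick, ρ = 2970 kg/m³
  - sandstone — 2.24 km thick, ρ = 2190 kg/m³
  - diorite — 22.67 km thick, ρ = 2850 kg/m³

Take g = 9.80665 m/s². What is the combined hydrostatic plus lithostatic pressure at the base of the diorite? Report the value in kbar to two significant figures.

7.1 kbar

seawater: 1020 kg/m³ × 9.80665 m/s² × 1340 m = 1.340×10^7 Pa = 0.1340 kbar
anhydrite: 2970 kg/m³ × 9.80665 m/s² × 564 m = 1.643×10^7 Pa = 0.1643 kbar
sandstone: 2190 kg/m³ × 9.80665 m/s² × 2240 m = 4.811×10^7 Pa = 0.4811 kbar
diorite: 2850 kg/m³ × 9.80665 m/s² × 22670 m = 6.336×10^8 Pa = 6.336 kbar
Total = 0.1340 + 0.1643 + 0.4811 + 6.336 = 7.1154 kbar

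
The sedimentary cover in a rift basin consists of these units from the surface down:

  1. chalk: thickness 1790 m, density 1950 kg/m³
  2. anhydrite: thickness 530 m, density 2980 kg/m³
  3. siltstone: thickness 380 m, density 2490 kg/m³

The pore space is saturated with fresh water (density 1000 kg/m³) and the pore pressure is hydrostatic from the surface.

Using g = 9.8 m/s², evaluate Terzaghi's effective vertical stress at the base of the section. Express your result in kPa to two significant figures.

Overburden (lithostatic) stress σ_v:
chalk: 1950 kg/m³ × 9.8 m/s² × 1790 m = 3.421×10^7 Pa = 34.21 MPa
anhydrite: 2980 kg/m³ × 9.8 m/s² × 530 m = 1.548×10^7 Pa = 15.48 MPa
siltstone: 2490 kg/m³ × 9.8 m/s² × 380 m = 9.273×10^6 Pa = 9.273 MPa
Total = 34.21 + 15.48 + 9.273 = 58.958 MPa
Pore pressure P_p = 1000 kg/m³ × 9.8 m/s² × 2700 m = 2.646×10^7 Pa = 26.46 MPa
Effective stress σ' = σ_v − P_p = 58.96 − 26.46 = 32.498 MPa = 32498 kPa

32000 kPa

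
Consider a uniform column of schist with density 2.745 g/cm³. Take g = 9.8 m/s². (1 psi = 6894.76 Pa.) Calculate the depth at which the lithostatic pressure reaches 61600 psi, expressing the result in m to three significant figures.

h = P/(ρg) = 61600 psi / (2745 kg/m³ × 9.8 m/s²) = 4.247×10^8 Pa / 26901 Pa/m = 15788 m

15800 m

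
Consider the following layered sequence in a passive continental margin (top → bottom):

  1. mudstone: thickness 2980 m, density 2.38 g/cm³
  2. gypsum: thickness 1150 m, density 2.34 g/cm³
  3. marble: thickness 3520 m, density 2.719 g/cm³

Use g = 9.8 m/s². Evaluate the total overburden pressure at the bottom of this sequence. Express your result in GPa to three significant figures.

0.190 GPa

mudstone: 2380 kg/m³ × 9.8 m/s² × 2980 m = 6.951×10^7 Pa = 0.06951 GPa
gypsum: 2340 kg/m³ × 9.8 m/s² × 1150 m = 2.637×10^7 Pa = 0.02637 GPa
marble: 2719 kg/m³ × 9.8 m/s² × 3520 m = 9.379×10^7 Pa = 0.09379 GPa
Total = 0.06951 + 0.02637 + 0.09379 = 0.18967 GPa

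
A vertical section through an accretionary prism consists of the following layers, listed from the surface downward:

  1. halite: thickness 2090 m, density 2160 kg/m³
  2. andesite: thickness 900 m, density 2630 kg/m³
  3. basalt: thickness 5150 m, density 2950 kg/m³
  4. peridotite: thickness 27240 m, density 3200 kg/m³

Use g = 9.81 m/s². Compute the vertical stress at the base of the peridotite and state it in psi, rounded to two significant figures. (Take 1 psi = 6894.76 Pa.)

160000 psi

halite: 2160 kg/m³ × 9.81 m/s² × 2090 m = 4.429×10^7 Pa = 6423 psi
andesite: 2630 kg/m³ × 9.81 m/s² × 900 m = 2.322×10^7 Pa = 3368 psi
basalt: 2950 kg/m³ × 9.81 m/s² × 5150 m = 1.490×10^8 Pa = 21616 psi
peridotite: 3200 kg/m³ × 9.81 m/s² × 27240 m = 8.551×10^8 Pa = 1.240×10^5 psi
Total = 6423 + 3368 + 21616 + 1.240×10^5 = 1.5543×10^5 psi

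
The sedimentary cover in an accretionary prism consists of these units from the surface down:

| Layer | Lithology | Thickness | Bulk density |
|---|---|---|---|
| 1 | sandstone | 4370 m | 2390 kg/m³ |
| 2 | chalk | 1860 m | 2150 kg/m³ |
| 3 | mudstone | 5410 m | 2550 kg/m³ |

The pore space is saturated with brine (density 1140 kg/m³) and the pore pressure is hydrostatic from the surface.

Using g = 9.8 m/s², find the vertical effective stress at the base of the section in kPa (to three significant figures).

Overburden (lithostatic) stress σ_v:
sandstone: 2390 kg/m³ × 9.8 m/s² × 4370 m = 1.024×10^8 Pa = 102.4 MPa
chalk: 2150 kg/m³ × 9.8 m/s² × 1860 m = 3.919×10^7 Pa = 39.19 MPa
mudstone: 2550 kg/m³ × 9.8 m/s² × 5410 m = 1.352×10^8 Pa = 135.2 MPa
Total = 102.4 + 39.19 + 135.2 = 276.74 MPa
Pore pressure P_p = 1140 kg/m³ × 9.8 m/s² × 11640 m = 1.300×10^8 Pa = 130.0 MPa
Effective stress σ' = σ_v − P_p = 276.7 − 130.0 = 146.70 MPa = 1.4670×10^5 kPa

147000 kPa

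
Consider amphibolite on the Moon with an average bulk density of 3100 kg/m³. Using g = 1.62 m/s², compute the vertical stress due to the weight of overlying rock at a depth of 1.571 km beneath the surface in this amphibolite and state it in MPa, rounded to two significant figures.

amphibolite: 3100 kg/m³ × 1.62 m/s² × 1571 m = 7.890×10^6 Pa = 7.890 MPa

7.9 MPa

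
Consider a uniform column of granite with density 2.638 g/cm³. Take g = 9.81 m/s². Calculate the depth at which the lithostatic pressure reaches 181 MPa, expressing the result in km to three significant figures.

h = P/(ρg) = 181 MPa / (2638 kg/m³ × 9.81 m/s²) = 1.810×10^8 Pa / 25879 Pa/m = 6994.1 m
= 6.9941 km

6.99 km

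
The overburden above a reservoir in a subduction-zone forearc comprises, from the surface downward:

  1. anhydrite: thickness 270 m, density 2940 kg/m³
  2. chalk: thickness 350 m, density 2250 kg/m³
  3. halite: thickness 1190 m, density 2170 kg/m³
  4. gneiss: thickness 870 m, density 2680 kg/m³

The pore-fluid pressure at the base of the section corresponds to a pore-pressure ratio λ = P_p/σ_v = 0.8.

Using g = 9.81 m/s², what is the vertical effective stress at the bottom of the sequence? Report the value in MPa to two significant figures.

13 MPa

Overburden (lithostatic) stress σ_v:
anhydrite: 2940 kg/m³ × 9.81 m/s² × 270 m = 7.787×10^6 Pa = 7.787 MPa
chalk: 2250 kg/m³ × 9.81 m/s² × 350 m = 7.725×10^6 Pa = 7.725 MPa
halite: 2170 kg/m³ × 9.81 m/s² × 1190 m = 2.533×10^7 Pa = 25.33 MPa
gneiss: 2680 kg/m³ × 9.81 m/s² × 870 m = 2.287×10^7 Pa = 22.87 MPa
Total = 7.787 + 7.725 + 25.33 + 22.87 = 63.718 MPa
Pore pressure P_p = λ·σ_v = 0.8 × 63.72 MPa = 50.97 MPa
Effective stress σ' = σ_v − P_p = 63.72 − 50.97 = 12.744 MPa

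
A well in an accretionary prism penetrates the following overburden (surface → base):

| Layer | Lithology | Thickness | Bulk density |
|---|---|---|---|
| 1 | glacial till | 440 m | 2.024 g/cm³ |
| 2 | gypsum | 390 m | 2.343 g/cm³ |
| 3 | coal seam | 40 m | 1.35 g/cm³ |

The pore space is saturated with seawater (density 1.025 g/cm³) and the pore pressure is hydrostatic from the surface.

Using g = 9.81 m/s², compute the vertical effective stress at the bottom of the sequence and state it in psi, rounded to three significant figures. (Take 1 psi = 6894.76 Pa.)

Overburden (lithostatic) stress σ_v:
glacial till: 2024 kg/m³ × 9.81 m/s² × 440 m = 8.736×10^6 Pa = 8.736 MPa
gypsum: 2343 kg/m³ × 9.81 m/s² × 390 m = 8.964×10^6 Pa = 8.964 MPa
coal seam: 1350 kg/m³ × 9.81 m/s² × 40 m = 5.297×10^5 Pa = 0.5297 MPa
Total = 8.736 + 8.964 + 0.5297 = 18.230 MPa
Pore pressure P_p = 1025 kg/m³ × 9.81 m/s² × 870 m = 8.748×10^6 Pa = 8.748 MPa
Effective stress σ' = σ_v − P_p = 18.23 − 8.748 = 9.4821 MPa = 1375.3 psi

1380 psi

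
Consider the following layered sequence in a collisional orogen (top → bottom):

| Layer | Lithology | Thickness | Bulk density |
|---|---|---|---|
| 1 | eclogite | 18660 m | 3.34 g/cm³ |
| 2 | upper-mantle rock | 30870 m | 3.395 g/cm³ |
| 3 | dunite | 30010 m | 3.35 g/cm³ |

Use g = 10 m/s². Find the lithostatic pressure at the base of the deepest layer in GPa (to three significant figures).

2.68 GPa

eclogite: 3340 kg/m³ × 10 m/s² × 18660 m = 6.232×10^8 Pa = 0.6232 GPa
upper-mantle rock: 3395 kg/m³ × 10 m/s² × 30870 m = 1.048×10^9 Pa = 1.048 GPa
dunite: 3350 kg/m³ × 10 m/s² × 30010 m = 1.005×10^9 Pa = 1.005 GPa
Total = 0.6232 + 1.048 + 1.005 = 2.6766 GPa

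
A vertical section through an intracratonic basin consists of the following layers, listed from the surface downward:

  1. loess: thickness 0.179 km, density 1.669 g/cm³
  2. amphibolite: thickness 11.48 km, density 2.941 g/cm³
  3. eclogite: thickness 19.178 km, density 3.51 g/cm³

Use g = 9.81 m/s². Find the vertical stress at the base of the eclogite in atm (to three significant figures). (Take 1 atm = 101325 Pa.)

9810 atm

loess: 1669 kg/m³ × 9.81 m/s² × 179 m = 2.931×10^6 Pa = 28.92 atm
amphibolite: 2941 kg/m³ × 9.81 m/s² × 11480 m = 3.312×10^8 Pa = 3269 atm
eclogite: 3510 kg/m³ × 9.81 m/s² × 19178 m = 6.604×10^8 Pa = 6517 atm
Total = 28.92 + 3269 + 6517 = 9815.0 atm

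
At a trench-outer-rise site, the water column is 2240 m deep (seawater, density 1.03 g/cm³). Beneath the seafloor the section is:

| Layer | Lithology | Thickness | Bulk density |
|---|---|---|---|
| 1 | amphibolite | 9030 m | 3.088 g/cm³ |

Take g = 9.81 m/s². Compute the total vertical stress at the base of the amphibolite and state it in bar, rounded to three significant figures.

2960 bar

seawater: 1030 kg/m³ × 9.81 m/s² × 2240 m = 2.263×10^7 Pa = 226.3 bar
amphibolite: 3088 kg/m³ × 9.81 m/s² × 9030 m = 2.735×10^8 Pa = 2735 bar
Total = 226.3 + 2735 = 2961.8 bar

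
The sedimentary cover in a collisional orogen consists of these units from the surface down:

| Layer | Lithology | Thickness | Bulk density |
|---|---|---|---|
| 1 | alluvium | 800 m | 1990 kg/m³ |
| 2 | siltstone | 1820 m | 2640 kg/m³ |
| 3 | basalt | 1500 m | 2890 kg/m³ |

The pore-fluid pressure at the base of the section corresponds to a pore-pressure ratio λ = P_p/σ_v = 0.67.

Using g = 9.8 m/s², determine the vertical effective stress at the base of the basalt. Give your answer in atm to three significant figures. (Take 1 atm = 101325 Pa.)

Overburden (lithostatic) stress σ_v:
alluvium: 1990 kg/m³ × 9.8 m/s² × 800 m = 1.560×10^7 Pa = 15.60 MPa
siltstone: 2640 kg/m³ × 9.8 m/s² × 1820 m = 4.709×10^7 Pa = 47.09 MPa
basalt: 2890 kg/m³ × 9.8 m/s² × 1500 m = 4.248×10^7 Pa = 42.48 MPa
Total = 15.60 + 47.09 + 42.48 = 105.17 MPa
Pore pressure P_p = λ·σ_v = 0.67 × 105.2 MPa = 70.46 MPa
Effective stress σ' = σ_v − P_p = 105.2 − 70.46 = 34.707 MPa = 342.53 atm

343 atm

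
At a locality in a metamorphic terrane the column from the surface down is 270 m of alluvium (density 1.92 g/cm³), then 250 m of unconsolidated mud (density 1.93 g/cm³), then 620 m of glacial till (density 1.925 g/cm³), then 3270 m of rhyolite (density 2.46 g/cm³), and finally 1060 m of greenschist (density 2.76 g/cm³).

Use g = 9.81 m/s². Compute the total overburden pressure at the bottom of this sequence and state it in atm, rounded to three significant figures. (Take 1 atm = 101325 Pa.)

1270 atm

alluvium: 1920 kg/m³ × 9.81 m/s² × 270 m = 5.086×10^6 Pa = 50.19 atm
unconsolidated mud: 1930 kg/m³ × 9.81 m/s² × 250 m = 4.733×10^6 Pa = 46.71 atm
glacial till: 1925 kg/m³ × 9.81 m/s² × 620 m = 1.171×10^7 Pa = 115.6 atm
rhyolite: 2460 kg/m³ × 9.81 m/s² × 3270 m = 7.891×10^7 Pa = 778.8 atm
greenschist: 2760 kg/m³ × 9.81 m/s² × 1060 m = 2.870×10^7 Pa = 283.2 atm
Total = 50.19 + 46.71 + 115.6 + 778.8 + 283.2 = 1274.5 atm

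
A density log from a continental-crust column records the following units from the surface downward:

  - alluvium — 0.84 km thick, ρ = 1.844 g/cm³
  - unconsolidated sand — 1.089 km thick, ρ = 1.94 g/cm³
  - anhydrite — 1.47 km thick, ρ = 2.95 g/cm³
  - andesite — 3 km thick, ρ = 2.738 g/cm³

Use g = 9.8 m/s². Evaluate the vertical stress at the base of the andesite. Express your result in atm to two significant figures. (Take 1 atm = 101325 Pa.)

1600 atm

alluvium: 1844 kg/m³ × 9.8 m/s² × 840 m = 1.518×10^7 Pa = 149.8 atm
unconsolidated sand: 1940 kg/m³ × 9.8 m/s² × 1089 m = 2.070×10^7 Pa = 204.3 atm
anhydrite: 2950 kg/m³ × 9.8 m/s² × 1470 m = 4.250×10^7 Pa = 419.4 atm
andesite: 2738 kg/m³ × 9.8 m/s² × 3000 m = 8.050×10^7 Pa = 794.4 atm
Total = 149.8 + 204.3 + 419.4 + 794.4 = 1568.0 atm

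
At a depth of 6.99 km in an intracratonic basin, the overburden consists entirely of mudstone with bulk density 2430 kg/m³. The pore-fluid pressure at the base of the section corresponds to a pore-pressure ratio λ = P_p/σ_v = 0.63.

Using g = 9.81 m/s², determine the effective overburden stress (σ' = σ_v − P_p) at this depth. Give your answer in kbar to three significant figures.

Overburden (lithostatic) stress σ_v:
mudstone: 2430 kg/m³ × 9.81 m/s² × 6990 m = 1.666×10^8 Pa = 166.6 MPa
Pore pressure P_p = λ·σ_v = 0.63 × 166.6 MPa = 105.0 MPa
Effective stress σ' = σ_v − P_p = 166.6 − 105.0 = 61.653 MPa = 0.61653 kbar

0.617 kbar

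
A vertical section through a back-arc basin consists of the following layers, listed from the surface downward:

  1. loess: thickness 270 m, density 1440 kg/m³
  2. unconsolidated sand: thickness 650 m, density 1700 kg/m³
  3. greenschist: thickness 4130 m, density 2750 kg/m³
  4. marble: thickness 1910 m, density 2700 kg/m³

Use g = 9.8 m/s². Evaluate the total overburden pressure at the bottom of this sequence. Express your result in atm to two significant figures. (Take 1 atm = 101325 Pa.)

loess: 1440 kg/m³ × 9.8 m/s² × 270 m = 3.810×10^6 Pa = 37.60 atm
unconsolidated sand: 1700 kg/m³ × 9.8 m/s² × 650 m = 1.083×10^7 Pa = 106.9 atm
greenschist: 2750 kg/m³ × 9.8 m/s² × 4130 m = 1.113×10^8 Pa = 1098 atm
marble: 2700 kg/m³ × 9.8 m/s² × 1910 m = 5.054×10^7 Pa = 498.8 atm
Total = 37.60 + 106.9 + 1098 + 498.8 = 1741.7 atm

1700 atm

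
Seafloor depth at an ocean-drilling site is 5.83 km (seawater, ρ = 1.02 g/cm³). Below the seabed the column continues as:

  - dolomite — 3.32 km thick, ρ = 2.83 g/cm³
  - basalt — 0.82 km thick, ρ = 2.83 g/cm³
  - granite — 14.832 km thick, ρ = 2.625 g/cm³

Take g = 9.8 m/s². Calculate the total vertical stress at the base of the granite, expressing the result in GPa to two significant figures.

seawater: 1020 kg/m³ × 9.8 m/s² × 5830 m = 5.828×10^7 Pa = 0.05828 GPa
dolomite: 2830 kg/m³ × 9.8 m/s² × 3320 m = 9.208×10^7 Pa = 0.09208 GPa
basalt: 2830 kg/m³ × 9.8 m/s² × 820 m = 2.274×10^7 Pa = 0.02274 GPa
granite: 2625 kg/m³ × 9.8 m/s² × 14832 m = 3.816×10^8 Pa = 0.3816 GPa
Total = 0.05828 + 0.09208 + 0.02274 + 0.3816 = 0.55465 GPa

0.55 GPa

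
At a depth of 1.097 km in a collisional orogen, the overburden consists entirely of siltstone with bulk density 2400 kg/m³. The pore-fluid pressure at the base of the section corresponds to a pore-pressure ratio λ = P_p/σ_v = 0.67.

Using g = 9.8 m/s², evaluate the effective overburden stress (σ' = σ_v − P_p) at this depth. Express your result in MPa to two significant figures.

8.5 MPa

Overburden (lithostatic) stress σ_v:
siltstone: 2400 kg/m³ × 9.8 m/s² × 1097 m = 2.580×10^7 Pa = 25.80 MPa
Pore pressure P_p = λ·σ_v = 0.67 × 25.80 MPa = 17.29 MPa
Effective stress σ' = σ_v − P_p = 25.80 − 17.29 = 8.5145 MPa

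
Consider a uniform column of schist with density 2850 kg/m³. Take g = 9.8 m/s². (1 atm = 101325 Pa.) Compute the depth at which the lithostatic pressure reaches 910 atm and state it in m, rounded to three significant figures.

3300 m

h = P/(ρg) = 910 atm / (2850 kg/m³ × 9.8 m/s²) = 9.221×10^7 Pa / 27930 Pa/m = 3301.3 m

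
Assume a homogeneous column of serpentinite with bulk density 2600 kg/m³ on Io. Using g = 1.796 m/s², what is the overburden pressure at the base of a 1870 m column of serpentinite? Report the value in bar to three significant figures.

serpentinite: 2600 kg/m³ × 1.796 m/s² × 1870 m = 8.732×10^6 Pa = 87.32 bar

87.3 bar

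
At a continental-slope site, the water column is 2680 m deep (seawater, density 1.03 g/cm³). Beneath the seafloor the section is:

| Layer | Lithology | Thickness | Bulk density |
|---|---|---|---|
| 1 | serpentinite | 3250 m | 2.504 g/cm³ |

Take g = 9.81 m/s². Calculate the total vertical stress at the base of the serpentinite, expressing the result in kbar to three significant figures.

seawater: 1030 kg/m³ × 9.81 m/s² × 2680 m = 2.708×10^7 Pa = 0.2708 kbar
serpentinite: 2504 kg/m³ × 9.81 m/s² × 3250 m = 7.983×10^7 Pa = 0.7983 kbar
Total = 0.2708 + 0.7983 = 1.0691 kbar

1.07 kbar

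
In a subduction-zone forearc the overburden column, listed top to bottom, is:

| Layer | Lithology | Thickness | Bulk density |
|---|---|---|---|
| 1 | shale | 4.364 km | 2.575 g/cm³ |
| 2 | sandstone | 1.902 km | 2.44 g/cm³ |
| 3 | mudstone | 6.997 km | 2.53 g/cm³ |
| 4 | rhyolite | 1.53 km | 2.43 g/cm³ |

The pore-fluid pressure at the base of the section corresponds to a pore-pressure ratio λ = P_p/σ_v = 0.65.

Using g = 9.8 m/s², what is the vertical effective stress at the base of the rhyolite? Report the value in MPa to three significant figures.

128 MPa

Overburden (lithostatic) stress σ_v:
shale: 2575 kg/m³ × 9.8 m/s² × 4364 m = 1.101×10^8 Pa = 110.1 MPa
sandstone: 2440 kg/m³ × 9.8 m/s² × 1902 m = 4.548×10^7 Pa = 45.48 MPa
mudstone: 2530 kg/m³ × 9.8 m/s² × 6997 m = 1.735×10^8 Pa = 173.5 MPa
rhyolite: 2430 kg/m³ × 9.8 m/s² × 1530 m = 3.644×10^7 Pa = 36.44 MPa
Total = 110.1 + 45.48 + 173.5 + 36.44 = 365.53 MPa
Pore pressure P_p = λ·σ_v = 0.65 × 365.5 MPa = 237.6 MPa
Effective stress σ' = σ_v − P_p = 365.5 − 237.6 = 127.93 MPa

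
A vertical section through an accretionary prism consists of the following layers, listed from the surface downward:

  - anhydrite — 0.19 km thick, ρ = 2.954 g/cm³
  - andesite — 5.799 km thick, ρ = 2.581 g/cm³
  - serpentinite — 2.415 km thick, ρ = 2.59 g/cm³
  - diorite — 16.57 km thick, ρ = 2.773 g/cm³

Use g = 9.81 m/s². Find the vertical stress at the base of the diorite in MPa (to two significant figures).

anhydrite: 2954 kg/m³ × 9.81 m/s² × 190 m = 5.506×10^6 Pa = 5.506 MPa
andesite: 2581 kg/m³ × 9.81 m/s² × 5799 m = 1.468×10^8 Pa = 146.8 MPa
serpentinite: 2590 kg/m³ × 9.81 m/s² × 2415 m = 6.136×10^7 Pa = 61.36 MPa
diorite: 2773 kg/m³ × 9.81 m/s² × 16570 m = 4.508×10^8 Pa = 450.8 MPa
Total = 5.506 + 146.8 + 61.36 + 450.8 = 664.45 MPa

660 MPa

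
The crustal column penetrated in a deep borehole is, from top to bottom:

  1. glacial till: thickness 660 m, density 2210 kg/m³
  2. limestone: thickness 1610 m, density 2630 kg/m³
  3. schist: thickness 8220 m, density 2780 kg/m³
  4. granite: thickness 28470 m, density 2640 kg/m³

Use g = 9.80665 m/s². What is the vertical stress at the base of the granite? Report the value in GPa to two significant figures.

1.0 GPa

glacial till: 2210 kg/m³ × 9.80665 m/s² × 660 m = 1.430×10^7 Pa = 0.01430 GPa
limestone: 2630 kg/m³ × 9.80665 m/s² × 1610 m = 4.152×10^7 Pa = 0.04152 GPa
schist: 2780 kg/m³ × 9.80665 m/s² × 8220 m = 2.241×10^8 Pa = 0.2241 GPa
granite: 2640 kg/m³ × 9.80665 m/s² × 28470 m = 7.371×10^8 Pa = 0.7371 GPa
Total = 0.01430 + 0.04152 + 0.2241 + 0.7371 = 1.0170 GPa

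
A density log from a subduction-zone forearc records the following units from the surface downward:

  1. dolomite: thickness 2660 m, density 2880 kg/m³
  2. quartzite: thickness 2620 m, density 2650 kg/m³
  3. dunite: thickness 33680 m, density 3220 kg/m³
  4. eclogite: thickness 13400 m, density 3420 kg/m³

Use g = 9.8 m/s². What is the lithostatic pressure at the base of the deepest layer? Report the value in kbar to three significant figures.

dolomite: 2880 kg/m³ × 9.8 m/s² × 2660 m = 7.508×10^7 Pa = 0.7508 kbar
quartzite: 2650 kg/m³ × 9.8 m/s² × 2620 m = 6.804×10^7 Pa = 0.6804 kbar
dunite: 3220 kg/m³ × 9.8 m/s² × 33680 m = 1.063×10^9 Pa = 10.63 kbar
eclogite: 3420 kg/m³ × 9.8 m/s² × 13400 m = 4.491×10^8 Pa = 4.491 kbar
Total = 0.7508 + 0.6804 + 10.63 + 4.491 = 16.550 kbar

16.6 kbar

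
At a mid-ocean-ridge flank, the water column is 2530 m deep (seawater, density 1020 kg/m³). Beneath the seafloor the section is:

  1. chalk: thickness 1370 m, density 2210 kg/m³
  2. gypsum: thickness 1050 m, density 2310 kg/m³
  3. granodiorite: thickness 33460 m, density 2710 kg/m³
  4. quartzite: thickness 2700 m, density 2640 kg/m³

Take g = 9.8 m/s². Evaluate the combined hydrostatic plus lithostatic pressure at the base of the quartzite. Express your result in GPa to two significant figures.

seawater: 1020 kg/m³ × 9.8 m/s² × 2530 m = 2.529×10^7 Pa = 0.02529 GPa
chalk: 2210 kg/m³ × 9.8 m/s² × 1370 m = 2.967×10^7 Pa = 0.02967 GPa
gypsum: 2310 kg/m³ × 9.8 m/s² × 1050 m = 2.377×10^7 Pa = 0.02377 GPa
granodiorite: 2710 kg/m³ × 9.8 m/s² × 33460 m = 8.886×10^8 Pa = 0.8886 GPa
quartzite: 2640 kg/m³ × 9.8 m/s² × 2700 m = 6.985×10^7 Pa = 0.06985 GPa
Total = 0.02529 + 0.02967 + 0.02377 + 0.8886 + 0.06985 = 1.0372 GPa

1.0 GPa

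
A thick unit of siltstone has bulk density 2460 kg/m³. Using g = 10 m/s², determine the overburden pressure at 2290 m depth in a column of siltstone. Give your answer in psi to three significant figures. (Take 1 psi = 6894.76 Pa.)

8170 psi

siltstone: 2460 kg/m³ × 10 m/s² × 2290 m = 5.633×10^7 Pa = 8171 psi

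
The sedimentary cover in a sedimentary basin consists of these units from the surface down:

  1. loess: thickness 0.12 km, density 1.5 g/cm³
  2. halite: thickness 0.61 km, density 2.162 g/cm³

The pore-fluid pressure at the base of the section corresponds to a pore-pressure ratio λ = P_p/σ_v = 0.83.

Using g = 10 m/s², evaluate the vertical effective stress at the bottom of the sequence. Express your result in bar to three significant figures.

Overburden (lithostatic) stress σ_v:
loess: 1500 kg/m³ × 10 m/s² × 120 m = 1.800×10^6 Pa = 1.800 MPa
halite: 2162 kg/m³ × 10 m/s² × 610 m = 1.319×10^7 Pa = 13.19 MPa
Total = 1.800 + 13.19 = 14.988 MPa
Pore pressure P_p = λ·σ_v = 0.83 × 14.99 MPa = 12.44 MPa
Effective stress σ' = σ_v − P_p = 14.99 − 12.44 = 2.5480 MPa = 25.480 bar

25.5 bar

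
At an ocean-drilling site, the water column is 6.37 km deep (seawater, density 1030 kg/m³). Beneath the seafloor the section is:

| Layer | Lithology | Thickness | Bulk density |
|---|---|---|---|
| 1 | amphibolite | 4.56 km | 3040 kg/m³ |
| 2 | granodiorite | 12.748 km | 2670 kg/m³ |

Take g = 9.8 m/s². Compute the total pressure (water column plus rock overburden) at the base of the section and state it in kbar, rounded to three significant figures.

seawater: 1030 kg/m³ × 9.8 m/s² × 6370 m = 6.430×10^7 Pa = 0.6430 kbar
amphibolite: 3040 kg/m³ × 9.8 m/s² × 4560 m = 1.359×10^8 Pa = 1.359 kbar
granodiorite: 2670 kg/m³ × 9.8 m/s² × 12748 m = 3.336×10^8 Pa = 3.336 kbar
Total = 0.6430 + 1.359 + 3.336 = 5.3371 kbar

5.34 kbar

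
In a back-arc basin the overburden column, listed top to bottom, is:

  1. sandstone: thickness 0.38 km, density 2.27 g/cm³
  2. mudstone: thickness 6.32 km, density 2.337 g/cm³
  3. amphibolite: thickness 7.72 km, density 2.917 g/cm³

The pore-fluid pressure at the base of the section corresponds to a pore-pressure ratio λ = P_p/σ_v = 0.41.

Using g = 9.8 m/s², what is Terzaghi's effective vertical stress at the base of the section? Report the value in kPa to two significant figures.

220000 kPa

Overburden (lithostatic) stress σ_v:
sandstone: 2270 kg/m³ × 9.8 m/s² × 380 m = 8.453×10^6 Pa = 8.453 MPa
mudstone: 2337 kg/m³ × 9.8 m/s² × 6320 m = 1.447×10^8 Pa = 144.7 MPa
amphibolite: 2917 kg/m³ × 9.8 m/s² × 7720 m = 2.207×10^8 Pa = 220.7 MPa
Total = 8.453 + 144.7 + 220.7 = 373.89 MPa
Pore pressure P_p = λ·σ_v = 0.41 × 373.9 MPa = 153.3 MPa
Effective stress σ' = σ_v − P_p = 373.9 − 153.3 = 220.59 MPa = 2.2059×10^5 kPa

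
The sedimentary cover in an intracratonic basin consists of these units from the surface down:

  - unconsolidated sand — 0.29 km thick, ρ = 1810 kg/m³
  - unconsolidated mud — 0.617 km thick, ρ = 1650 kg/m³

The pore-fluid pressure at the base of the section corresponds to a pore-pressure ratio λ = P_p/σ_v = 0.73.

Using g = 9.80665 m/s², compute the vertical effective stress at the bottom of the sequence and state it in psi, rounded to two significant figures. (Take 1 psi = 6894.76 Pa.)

Overburden (lithostatic) stress σ_v:
unconsolidated sand: 1810 kg/m³ × 9.80665 m/s² × 290 m = 5.148×10^6 Pa = 5.148 MPa
unconsolidated mud: 1650 kg/m³ × 9.80665 m/s² × 617 m = 9.984×10^6 Pa = 9.984 MPa
Total = 5.148 + 9.984 = 15.131 MPa
Pore pressure P_p = λ·σ_v = 0.73 × 15.13 MPa = 11.05 MPa
Effective stress σ' = σ_v − P_p = 15.13 − 11.05 = 4.0854 MPa = 592.54 psi

590 psi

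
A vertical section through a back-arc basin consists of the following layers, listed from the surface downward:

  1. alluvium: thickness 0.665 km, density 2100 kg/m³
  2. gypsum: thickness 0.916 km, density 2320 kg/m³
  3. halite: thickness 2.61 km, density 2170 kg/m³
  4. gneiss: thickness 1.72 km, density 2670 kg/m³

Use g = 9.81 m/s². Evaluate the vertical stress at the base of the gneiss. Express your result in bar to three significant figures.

1350 bar

alluvium: 2100 kg/m³ × 9.81 m/s² × 665 m = 1.370×10^7 Pa = 137.0 bar
gypsum: 2320 kg/m³ × 9.81 m/s² × 916 m = 2.085×10^7 Pa = 208.5 bar
halite: 2170 kg/m³ × 9.81 m/s² × 2610 m = 5.556×10^7 Pa = 555.6 bar
gneiss: 2670 kg/m³ × 9.81 m/s² × 1720 m = 4.505×10^7 Pa = 450.5 bar
Total = 137.0 + 208.5 + 555.6 + 450.5 = 1351.6 bar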